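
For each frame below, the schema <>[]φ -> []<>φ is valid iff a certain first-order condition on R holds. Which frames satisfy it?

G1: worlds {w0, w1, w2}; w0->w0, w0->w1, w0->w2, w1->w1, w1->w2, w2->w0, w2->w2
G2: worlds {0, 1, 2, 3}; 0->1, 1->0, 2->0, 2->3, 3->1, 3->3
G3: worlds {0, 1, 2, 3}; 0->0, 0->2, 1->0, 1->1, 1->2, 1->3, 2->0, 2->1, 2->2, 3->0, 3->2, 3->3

G1, G3

The schema corresponds to convergence: forall x forall y forall z (Rxy & Rxz -> exists w (Ryw & Rzw)).
G1: ✓.
G2: fails — R31 and R33 but 1 and 3 have no common successor.
G3: ✓.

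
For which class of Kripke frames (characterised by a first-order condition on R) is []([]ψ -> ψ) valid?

This is the T□ axiom.
Its frame correspondent is shift-reflexivity — forall x forall y (Rxy -> Ryy).

Shift-reflexivity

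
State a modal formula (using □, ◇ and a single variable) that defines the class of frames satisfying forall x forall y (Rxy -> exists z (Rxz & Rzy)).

A defining formula is □□s → □s (the C4 axiom).
Suppose □□s→□s is valid. Take Rxy and set V(s)={w : xR²w}. Then □□s at x, so □s at x, so s at y, i.e. ∃z(Rxz∧Rzy).

□□s → □s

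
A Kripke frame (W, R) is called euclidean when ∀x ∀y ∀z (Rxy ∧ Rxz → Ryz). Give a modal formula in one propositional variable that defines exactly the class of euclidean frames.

◇r → □◇r

A defining formula is ◇r → □◇r (the 5 axiom).
Suppose ◇r→□◇r is valid. Take Rxy, Rxz and set V(r)={y}. Then ◇r at x, so □◇r at x, so ◇r at z, so some w with Rzw has r; w=y, i.e. Rzy. By symmetry of the argument, Ryz.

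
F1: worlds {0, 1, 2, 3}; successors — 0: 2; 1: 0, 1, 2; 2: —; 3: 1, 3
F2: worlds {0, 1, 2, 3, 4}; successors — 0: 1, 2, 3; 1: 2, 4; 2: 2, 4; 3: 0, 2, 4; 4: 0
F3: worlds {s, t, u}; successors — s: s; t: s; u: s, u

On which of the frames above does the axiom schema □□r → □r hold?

F3

The schema corresponds to density: ∀x ∀y (Rxy → ∃z (Rxz ∧ Rzy)).
F1: fails — R02 but no z with R0z and Rz2.
F2: fails — R01 but no z with R0z and Rz1.
F3: condition met.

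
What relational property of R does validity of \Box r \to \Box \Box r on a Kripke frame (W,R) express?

transitivity

Suppose □r→□□r is valid. Take Rxy, Ryz and set V(r)={w : Rxw}. Then □r at x, so □□r at x, so □r at y, so r at z, i.e. Rxz.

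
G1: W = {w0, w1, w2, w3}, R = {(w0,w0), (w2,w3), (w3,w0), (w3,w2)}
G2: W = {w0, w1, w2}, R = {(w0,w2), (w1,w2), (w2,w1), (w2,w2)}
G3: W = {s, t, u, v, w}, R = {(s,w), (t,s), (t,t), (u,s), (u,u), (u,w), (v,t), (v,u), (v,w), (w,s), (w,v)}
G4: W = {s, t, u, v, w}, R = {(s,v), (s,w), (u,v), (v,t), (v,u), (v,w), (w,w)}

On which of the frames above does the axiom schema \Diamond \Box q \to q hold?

The schema corresponds to a generalized confluence (Geach) condition: \forall x \forall y (xRy \to \exists w (yRw \wedge x = w)).
G1: fails — w3Rw0 but no w with w0Rw and w3=w.
G2: fails — w0Rw2 but no w with w2Rw and w0=w.
G3: fails — tRs but no w* with sRw* and t=w*.
G4: fails — sRv but no w* with vRw* and s=w*.
Valid on no frame.

none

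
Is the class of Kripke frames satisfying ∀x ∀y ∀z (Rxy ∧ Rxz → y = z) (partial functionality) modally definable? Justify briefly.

Yes — defined by ◇p → □p

This is a Sahlqvist condition; the CD axiom ◇p → □p defines it.
Suppose ◇p→□p is valid. Take Rxy, Rxz and set V(p)={y}. Then ◇p at x, so □p at x, so p at z, i.e. z=y.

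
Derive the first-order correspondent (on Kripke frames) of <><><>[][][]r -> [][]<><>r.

forall x forall y forall z ((x R^3 y & x R^2 z) -> exists w (y R^3 w & z R^2 w))

This is a Sahlqvist (Geach-type) schema ◇^3□^3r → □^2◇^2r.
Minimal-valuation argument: fix x; take any y with xR^3y and any z with xR^2z. Set V(r) to the set of worlds R-reachable from y in exactly 3 steps. Then □^3r holds at y, so the antecedent holds at x; validity forces ◇^2r at z, giving a w with zR^2w and yR^3w.
First-order correspondent: forall x forall y forall z ((x R^3 y & x R^2 z) -> exists w (y R^3 w & z R^2 w)).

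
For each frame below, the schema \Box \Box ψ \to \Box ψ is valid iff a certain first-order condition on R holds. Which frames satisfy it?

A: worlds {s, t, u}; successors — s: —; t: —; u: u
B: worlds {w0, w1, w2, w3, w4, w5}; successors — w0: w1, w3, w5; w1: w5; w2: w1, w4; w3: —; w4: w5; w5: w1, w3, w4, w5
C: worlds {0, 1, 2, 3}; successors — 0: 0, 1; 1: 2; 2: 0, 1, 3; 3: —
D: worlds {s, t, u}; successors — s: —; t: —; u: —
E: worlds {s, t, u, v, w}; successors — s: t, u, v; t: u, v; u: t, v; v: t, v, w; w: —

This is the axiom for density; its first-order frame correspondent is \forall x \forall y (Rxy \to \exists z (Rxz \wedge Rzy)).
A: ✓.
B: fails — Rw2w4 but no z with Rw2z and Rzw4.
C: fails — R12 but no z with R1z and Rz2.
D: ✓.
E: fails — Rtu but no z with Rtz and Rzu.
Valid on: A, D.

A, D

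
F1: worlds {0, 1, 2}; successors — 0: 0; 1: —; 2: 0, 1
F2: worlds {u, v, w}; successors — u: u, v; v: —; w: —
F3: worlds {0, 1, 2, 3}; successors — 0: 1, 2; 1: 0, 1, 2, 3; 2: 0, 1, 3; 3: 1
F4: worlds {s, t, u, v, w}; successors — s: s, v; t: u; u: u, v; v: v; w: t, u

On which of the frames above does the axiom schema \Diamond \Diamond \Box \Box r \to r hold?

F3

This is the axiom for a generalized confluence (Geach) condition; its first-order frame correspondent is \forall x \forall y (x R^2 y \to \exists w (y R^2 w \wedge x = w)).
F1: fails — 2R²0 but no w with 0R²w and 2=w.
F2: fails — uR²v but no t with vR²t and u=t.
F3: ✓.
F4: fails — sR²v but no w* with vR²w* and s=w*.
Valid on: F3.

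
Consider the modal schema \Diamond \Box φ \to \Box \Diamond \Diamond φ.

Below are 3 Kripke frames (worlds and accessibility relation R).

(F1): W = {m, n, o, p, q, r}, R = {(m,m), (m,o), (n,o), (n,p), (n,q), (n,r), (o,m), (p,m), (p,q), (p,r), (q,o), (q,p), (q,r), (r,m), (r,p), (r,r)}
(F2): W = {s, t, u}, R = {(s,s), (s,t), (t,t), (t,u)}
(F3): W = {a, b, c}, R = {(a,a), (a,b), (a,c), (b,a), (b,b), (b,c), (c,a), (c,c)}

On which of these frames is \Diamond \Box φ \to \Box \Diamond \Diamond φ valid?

(F1), (F3)

Frame correspondent (Sahlqvist): \forall x \forall y \forall z ((xRy \wedge xRz) \to \exists w (yRw \wedge z R^2 w)) — i.e. a generalized confluence (Geach) condition.
(F1): condition met.
(F2): fails — tRt, tRu but no w with tRw and uR²w.
(F3): condition met.
Valid on: (F1), (F3).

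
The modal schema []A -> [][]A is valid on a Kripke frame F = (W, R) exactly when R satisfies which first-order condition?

This is the 4 axiom.
Its frame correspondent is transitivity — forall x forall y forall z (Rxy & Ryz -> Rxz).

transitivity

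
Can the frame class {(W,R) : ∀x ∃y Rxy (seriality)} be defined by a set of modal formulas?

Definable; □p → ◇p defines it

Yes: it is seriality, defined by the D schema □p → ◇p.
Suppose □p→◇p is valid. At any x set V(p)=W. Then □p at x, so ◇p at x, so x has a successor.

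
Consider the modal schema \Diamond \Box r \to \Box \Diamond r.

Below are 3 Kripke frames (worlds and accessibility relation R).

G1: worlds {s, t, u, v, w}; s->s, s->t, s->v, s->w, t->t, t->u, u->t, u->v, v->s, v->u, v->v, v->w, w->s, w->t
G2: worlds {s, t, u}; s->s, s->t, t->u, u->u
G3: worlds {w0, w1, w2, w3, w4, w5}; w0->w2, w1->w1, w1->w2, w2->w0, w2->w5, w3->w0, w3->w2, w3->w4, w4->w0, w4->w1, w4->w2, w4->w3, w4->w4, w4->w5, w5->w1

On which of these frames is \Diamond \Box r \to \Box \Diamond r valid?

This is the axiom for convergence; its first-order frame correspondent is \forall x \forall y \forall z (Rxy \wedge Rxz \to \exists w (Ryw \wedge Rzw)).
G1: ✓.
G2: fails — Rss and Rst but s and t have no common successor.
G3: fails — Rw1w2 and Rw1w1 but w2 and w1 have no common successor.

G1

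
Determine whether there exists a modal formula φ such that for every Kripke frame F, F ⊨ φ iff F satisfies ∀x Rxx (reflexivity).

Yes, by □r → r

Yes: it is reflexivity, defined by the T schema □r → r.
Suppose □r→r is valid. At any x set V(r)={w : Rxw}. Then □r holds at x, so r holds at x, i.e. Rxx.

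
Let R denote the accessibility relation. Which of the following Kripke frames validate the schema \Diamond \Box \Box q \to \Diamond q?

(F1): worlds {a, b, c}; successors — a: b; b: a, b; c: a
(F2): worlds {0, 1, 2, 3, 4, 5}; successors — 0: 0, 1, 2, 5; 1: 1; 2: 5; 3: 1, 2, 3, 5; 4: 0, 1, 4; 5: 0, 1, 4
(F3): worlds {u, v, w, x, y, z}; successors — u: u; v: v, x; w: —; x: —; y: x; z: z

This is the axiom for a generalized confluence (Geach) condition; its first-order frame correspondent is \forall x \forall y (xRy \to \exists w (y R^2 w \wedge xRw)).
(F1): condition met.
(F2): condition met.
(F3): fails — vRx but no t with xR²t and vRt.
Valid on: (F1), (F2).

(F1), (F2)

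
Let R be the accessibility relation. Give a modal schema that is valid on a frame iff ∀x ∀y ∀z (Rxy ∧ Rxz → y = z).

◇p → □p

A defining formula is ◇p → □p (the CD axiom).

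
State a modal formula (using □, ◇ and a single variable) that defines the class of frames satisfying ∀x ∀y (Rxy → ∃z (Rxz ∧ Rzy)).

The condition is density. The C4 schema □□r → □r defines it.

□□r → □r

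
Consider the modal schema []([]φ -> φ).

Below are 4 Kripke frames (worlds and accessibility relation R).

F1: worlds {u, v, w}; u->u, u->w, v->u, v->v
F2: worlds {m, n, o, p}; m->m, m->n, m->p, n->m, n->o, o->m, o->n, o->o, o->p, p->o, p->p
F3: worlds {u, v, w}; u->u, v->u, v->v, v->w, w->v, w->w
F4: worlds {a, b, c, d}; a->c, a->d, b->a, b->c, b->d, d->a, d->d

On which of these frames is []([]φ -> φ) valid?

This is the axiom for shift-reflexivity; its first-order frame correspondent is forall x forall y (Rxy -> Ryy).
F1: fails — Ruw but not Rww.
F2: fails — Ron but not Rnn.
F3: satisfies the condition.
F4: fails — Rbc but not Rcc.

F3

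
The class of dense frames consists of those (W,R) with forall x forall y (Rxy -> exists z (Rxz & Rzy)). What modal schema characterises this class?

□□s → □s

This is density; the standard corresponding axiom is C4: □□s → □s.
Suppose □□s→□s is valid. Take Rxy and set V(s)={w : xR²w}. Then □□s at x, so □s at x, so s at y, i.e. ∃z(Rxz∧Rzy).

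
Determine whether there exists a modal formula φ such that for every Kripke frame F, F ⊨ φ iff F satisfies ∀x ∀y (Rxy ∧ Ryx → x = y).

Not modally definable

Any modally definable frame class is closed under surjective bounded morphisms.
The 4-cycle (worlds 0,1,2,3 with 0→1→2→3→0) is antisymmetric. Sending even-indexed worlds to a and odd-indexed worlds to b is a surjective bounded morphism onto the two-world frame with a↔b, which is not antisymmetric.
Hence antisymmetry is not modally definable.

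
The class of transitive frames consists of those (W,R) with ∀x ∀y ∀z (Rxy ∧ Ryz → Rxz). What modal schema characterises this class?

□q → □□q

A defining formula is □q → □□q (the 4 axiom).
Suppose □q→□□q is valid. Take Rxy, Ryz and set V(q)={w : Rxw}. Then □q at x, so □□q at x, so □q at y, so q at z, i.e. Rxz.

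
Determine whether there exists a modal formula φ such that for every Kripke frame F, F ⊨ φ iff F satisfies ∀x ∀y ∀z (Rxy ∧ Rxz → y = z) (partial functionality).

This is a Sahlqvist condition; the CD axiom ◇p → □p defines it.

Yes, by ◇p → □p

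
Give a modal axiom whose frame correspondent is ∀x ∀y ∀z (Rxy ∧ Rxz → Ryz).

The condition is the Euclidean property. The 5 schema ◇p → □◇p defines it.
Suppose ◇p→□◇p is valid. Take Rxy, Rxz and set V(p)={y}. Then ◇p at x, so □◇p at x, so ◇p at z, so some w with Rzw has p; w=y, i.e. Rzy. By symmetry of the argument, Ryz.

◇p → □◇p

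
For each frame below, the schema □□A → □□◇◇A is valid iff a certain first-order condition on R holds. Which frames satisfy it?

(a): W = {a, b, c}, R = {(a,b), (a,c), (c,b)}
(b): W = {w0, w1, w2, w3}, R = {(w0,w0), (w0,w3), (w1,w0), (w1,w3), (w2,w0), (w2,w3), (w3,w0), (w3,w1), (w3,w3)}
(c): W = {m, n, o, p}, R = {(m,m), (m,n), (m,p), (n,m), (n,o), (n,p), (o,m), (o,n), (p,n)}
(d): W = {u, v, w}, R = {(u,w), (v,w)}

(b), (c), (d)

This is the axiom for a generalized confluence (Geach) condition; its first-order frame correspondent is ∀x ∀z (xR²z → ∃w (xR²w ∧ zR²w)).
(a): fails — aR²b but no w with aR²w and bR²w.
(b): satisfies the condition.
(c): satisfies the condition.
(d): satisfies the condition.
Valid on: (b), (c), (d).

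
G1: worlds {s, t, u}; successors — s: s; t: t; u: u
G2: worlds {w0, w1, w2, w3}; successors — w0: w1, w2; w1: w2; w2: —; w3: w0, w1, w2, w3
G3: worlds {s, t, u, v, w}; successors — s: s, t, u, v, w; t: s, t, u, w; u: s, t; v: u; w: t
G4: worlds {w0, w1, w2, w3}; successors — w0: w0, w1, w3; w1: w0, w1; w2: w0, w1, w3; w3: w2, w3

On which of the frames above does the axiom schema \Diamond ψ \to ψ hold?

This is the axiom for a generalized confluence (Geach) condition; its first-order frame correspondent is \forall x \forall y (xRy \to \exists w (y = w \wedge x = w)).
G1: ✓.
G2: fails — w0Rw1 but w1 ≠ w0.
G3: fails — sRt but t ≠ s.
G4: fails — w0Rw1 but w1 ≠ w0.
Valid on: G1.

G1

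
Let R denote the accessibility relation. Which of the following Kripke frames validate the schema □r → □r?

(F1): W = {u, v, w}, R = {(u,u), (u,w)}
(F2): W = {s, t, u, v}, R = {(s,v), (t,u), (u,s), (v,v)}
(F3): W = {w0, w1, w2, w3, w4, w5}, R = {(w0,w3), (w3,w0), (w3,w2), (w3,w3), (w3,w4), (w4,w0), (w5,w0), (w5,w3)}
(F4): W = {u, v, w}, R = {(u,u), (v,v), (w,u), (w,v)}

(F1), (F2), (F3), (F4)

The schema corresponds to a generalized confluence (Geach) condition: ∀x ∀z (xRz → ∃w (xRw ∧ z = w)).
(F1): ✓.
(F2): ✓.
(F3): ✓.
(F4): ✓.
Valid on: (F1), (F2), (F3), (F4).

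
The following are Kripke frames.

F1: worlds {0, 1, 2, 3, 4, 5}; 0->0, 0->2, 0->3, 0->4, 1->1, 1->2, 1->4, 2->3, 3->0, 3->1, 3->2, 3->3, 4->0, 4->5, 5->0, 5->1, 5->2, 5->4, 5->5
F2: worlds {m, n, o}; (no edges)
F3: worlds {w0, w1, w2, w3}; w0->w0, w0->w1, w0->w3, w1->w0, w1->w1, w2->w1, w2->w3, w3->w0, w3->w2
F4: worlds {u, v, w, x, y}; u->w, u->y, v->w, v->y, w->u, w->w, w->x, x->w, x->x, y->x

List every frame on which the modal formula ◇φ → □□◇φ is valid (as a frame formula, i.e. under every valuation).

The schema corresponds to a generalized confluence (Geach) condition: ∀x ∀y ∀z ((xRy ∧ xR²z) → ∃w (y = w ∧ zRw)).
F1: fails — 0R0, 0R²1 but no w with 0=w and 1Rw.
F2: condition met.
F3: fails — w0Rw0, w0R²w2 but no w with w0=w and w2Rw.
F4: fails — uRy, uR²w but no t with y=t and wRt.

F2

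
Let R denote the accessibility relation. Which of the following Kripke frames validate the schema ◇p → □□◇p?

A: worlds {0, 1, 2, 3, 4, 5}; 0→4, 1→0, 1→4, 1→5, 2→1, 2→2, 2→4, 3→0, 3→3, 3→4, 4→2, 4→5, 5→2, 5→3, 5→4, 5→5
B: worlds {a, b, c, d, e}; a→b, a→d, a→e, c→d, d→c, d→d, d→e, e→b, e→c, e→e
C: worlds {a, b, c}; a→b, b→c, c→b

The schema corresponds to a generalized confluence (Geach) condition: ∀x ∀y ∀z ((xRy ∧ xR²z) → ∃w (y = w ∧ zRw)).
A: fails — 1R0, 1R²2 but no w with 0=w and 2Rw.
B: fails — aRb, aR²b but no w with b=w and bRw.
C: satisfies the condition.

C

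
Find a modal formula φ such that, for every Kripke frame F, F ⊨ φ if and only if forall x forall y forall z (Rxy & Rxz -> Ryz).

A defining formula is ◇s → □◇s (the 5 axiom).
Suppose ◇s→□◇s is valid. Take Rxy, Rxz and set V(s)={y}. Then ◇s at x, so □◇s at x, so ◇s at z, so some w with Rzw has s; w=y, i.e. Rzy. By symmetry of the argument, Ryz.

◇s → □◇s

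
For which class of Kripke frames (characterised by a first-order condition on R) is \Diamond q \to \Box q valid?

Partial functionality

This schema is the CD axiom.
It corresponds to partial functionality: \forall x \forall y \forall z (Rxy \wedge Rxz \to y = z).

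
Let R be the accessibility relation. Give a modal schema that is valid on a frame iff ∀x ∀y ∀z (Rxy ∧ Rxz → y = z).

◇q → □q

A defining formula is ◇q → □q (the CD axiom).
Suppose ◇q→□q is valid. Take Rxy, Rxz and set V(q)={y}. Then ◇q at x, so □q at x, so q at z, i.e. z=y.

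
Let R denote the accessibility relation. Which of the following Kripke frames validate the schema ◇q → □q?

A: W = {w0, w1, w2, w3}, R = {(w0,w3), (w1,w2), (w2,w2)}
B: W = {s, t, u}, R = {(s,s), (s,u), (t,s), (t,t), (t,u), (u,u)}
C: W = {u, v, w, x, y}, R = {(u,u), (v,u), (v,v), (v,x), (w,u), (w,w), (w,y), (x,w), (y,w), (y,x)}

A

This is the axiom for partial functionality; its first-order frame correspondent is ∀x ∀y ∀z (Rxy ∧ Rxz → y = z).
A: satisfies the condition.
B: fails — s sees both s and u.
C: fails — v sees both u and v.
Valid on: A.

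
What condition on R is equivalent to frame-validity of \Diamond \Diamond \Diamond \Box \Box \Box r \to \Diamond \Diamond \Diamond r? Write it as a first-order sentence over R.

\forall x \forall y (x R^3 y \to \exists w (y R^3 w \wedge x R^3 w))

This is a Sahlqvist (Geach-type) schema ◇^3□^3r → □^0◇^3r.
Minimal-valuation argument: fix x; take any y with xR^3y and any z with xR^0z. Set V(r) to the set of worlds R-reachable from y in exactly 3 steps. Then □^3r holds at y, so the antecedent holds at x; validity forces ◇^3r at z, giving a w with zR^3w and yR^3w.
First-order correspondent: \forall x \forall y (x R^3 y \to \exists w (y R^3 w \wedge x R^3 w)).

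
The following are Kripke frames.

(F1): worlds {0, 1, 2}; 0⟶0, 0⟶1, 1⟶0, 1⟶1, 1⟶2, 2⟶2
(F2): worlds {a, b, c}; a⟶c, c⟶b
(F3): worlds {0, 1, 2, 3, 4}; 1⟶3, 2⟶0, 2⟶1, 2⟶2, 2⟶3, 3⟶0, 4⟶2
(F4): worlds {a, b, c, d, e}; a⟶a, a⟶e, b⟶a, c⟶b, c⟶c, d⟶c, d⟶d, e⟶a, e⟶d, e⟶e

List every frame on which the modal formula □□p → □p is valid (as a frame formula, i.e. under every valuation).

This is the axiom for density; its first-order frame correspondent is ∀x ∀y (Rxy → ∃z (Rxz ∧ Rzy)).
(F1): condition met.
(F2): fails — Rac but no z with Raz and Rzc.
(F3): fails — R13 but no z with R1z and Rz3.
(F4): condition met.

(F1), (F4)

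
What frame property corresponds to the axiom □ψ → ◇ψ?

seriality

This is the D axiom.
It corresponds to seriality: ∀x ∃y Rxy.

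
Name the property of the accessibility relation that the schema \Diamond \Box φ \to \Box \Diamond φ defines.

convergence: \forall x \forall y \forall z (Rxy \wedge Rxz \to \exists w (Ryw \wedge Rzw))

Suppose ◇□φ→□◇φ is valid. Take Rxy, Rxz and set V(φ)={w : Ryw}. Then □φ at y so ◇□φ at x, so □◇φ at x, so ◇φ at z, giving w with Rzw and Ryw.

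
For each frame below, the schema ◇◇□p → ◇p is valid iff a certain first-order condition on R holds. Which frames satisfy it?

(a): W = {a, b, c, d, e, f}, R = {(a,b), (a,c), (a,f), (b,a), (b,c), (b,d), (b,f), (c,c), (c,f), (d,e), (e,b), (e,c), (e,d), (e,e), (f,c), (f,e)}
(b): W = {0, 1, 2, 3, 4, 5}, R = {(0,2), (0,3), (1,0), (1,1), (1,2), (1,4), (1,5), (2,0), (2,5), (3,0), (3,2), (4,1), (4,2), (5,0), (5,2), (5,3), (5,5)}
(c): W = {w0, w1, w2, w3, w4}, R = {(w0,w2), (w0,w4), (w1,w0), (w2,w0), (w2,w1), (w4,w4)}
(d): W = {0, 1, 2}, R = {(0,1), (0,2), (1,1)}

(d)

The schema corresponds to a generalized confluence (Geach) condition: ∀x ∀y (xR²y → ∃w (yRw ∧ xRw)).
(a): fails — aR²d but no w with dRw and aRw.
(b): fails — 0R²2 but no w with 2Rw and 0Rw.
(c): fails — w0R²w1 but no w with w1Rw and w0Rw.
(d): condition met.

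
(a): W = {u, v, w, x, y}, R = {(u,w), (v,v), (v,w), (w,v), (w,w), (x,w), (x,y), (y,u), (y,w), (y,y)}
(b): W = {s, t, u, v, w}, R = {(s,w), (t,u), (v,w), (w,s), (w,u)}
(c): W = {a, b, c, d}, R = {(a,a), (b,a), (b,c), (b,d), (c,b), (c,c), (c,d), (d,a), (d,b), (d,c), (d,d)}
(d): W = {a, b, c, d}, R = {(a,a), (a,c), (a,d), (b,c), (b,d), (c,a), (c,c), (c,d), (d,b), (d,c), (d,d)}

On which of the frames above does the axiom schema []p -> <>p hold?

The schema corresponds to seriality: forall x exists y Rxy.
(a): ✓.
(b): fails — world u has no successor.
(c): ✓.
(d): ✓.
Valid on: (a), (c), (d).

(a), (c), (d)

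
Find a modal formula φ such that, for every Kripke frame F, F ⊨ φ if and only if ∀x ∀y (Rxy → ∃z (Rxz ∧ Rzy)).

The condition is density. The C4 schema □□s → □s defines it.
Suppose □□s→□s is valid. Take Rxy and set V(s)={w : xR²w}. Then □□s at x, so □s at x, so s at y, i.e. ∃z(Rxz∧Rzy).

□□s → □s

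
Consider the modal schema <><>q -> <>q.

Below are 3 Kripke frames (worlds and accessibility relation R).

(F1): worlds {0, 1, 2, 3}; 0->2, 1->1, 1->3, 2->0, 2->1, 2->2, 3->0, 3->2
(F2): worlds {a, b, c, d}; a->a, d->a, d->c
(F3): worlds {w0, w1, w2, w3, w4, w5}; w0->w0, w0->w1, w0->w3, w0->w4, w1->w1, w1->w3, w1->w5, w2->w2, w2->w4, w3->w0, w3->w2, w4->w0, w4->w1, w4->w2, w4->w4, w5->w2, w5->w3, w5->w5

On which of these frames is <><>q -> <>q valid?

(F2)

Frame correspondent (Sahlqvist): forall x forall y forall z (Rxy & Ryz -> Rxz) — i.e. transitivity.
(F1): fails — R32 and R21 but not R31.
(F2): condition met.
(F3): fails — Rw1w5 and Rw5w2 but not Rw1w2.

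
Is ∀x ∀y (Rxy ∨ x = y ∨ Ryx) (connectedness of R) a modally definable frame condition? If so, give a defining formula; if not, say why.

No

Any modally definable frame class is closed under disjoint unions.
Take 4 disjoint single-world reflexive frames: each is trivially connected, but their disjoint union has 4 worlds with no edge between distinct components, so it is not connected.
So the class is not modally definable.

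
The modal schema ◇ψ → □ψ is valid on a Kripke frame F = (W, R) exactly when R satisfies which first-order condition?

Suppose ◇ψ→□ψ is valid. Take Rxy, Rxz and set V(ψ)={y}. Then ◇ψ at x, so □ψ at x, so ψ at z, i.e. z=y.

Partial functionality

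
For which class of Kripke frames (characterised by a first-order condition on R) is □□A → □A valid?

Suppose □□A→□A is valid. Take Rxy and set V(A)={w : xR²w}. Then □□A at x, so □A at x, so A at y, i.e. ∃z(Rxz∧Rzy).
Conversely, any frame satisfying ∀x ∀y (Rxy → ∃z (Rxz ∧ Rzy)) validates the schema.
So the correspondent is density.

Density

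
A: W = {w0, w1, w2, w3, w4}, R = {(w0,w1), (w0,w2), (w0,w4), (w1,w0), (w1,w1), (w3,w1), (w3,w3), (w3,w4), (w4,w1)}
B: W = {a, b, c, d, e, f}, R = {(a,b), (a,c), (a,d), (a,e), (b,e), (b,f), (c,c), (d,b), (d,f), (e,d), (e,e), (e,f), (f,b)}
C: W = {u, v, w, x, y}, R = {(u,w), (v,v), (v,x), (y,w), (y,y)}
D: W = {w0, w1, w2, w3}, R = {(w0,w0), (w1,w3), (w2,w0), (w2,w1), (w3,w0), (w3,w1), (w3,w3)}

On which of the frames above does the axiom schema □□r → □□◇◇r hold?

Frame correspondent (Sahlqvist): ∀x ∀z (xR²z → ∃w (xR²w ∧ zR²w)) — i.e. a generalized confluence (Geach) condition.
A: fails — w1R²w2 but no w with w1R²w and w2R²w.
B: condition met.
C: fails — vR²x but no t with vR²t and xR²t.
D: condition met.

B, D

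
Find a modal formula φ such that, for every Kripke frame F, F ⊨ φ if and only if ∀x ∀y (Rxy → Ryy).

□(□ψ → ψ)

This is shift-reflexivity; the standard corresponding axiom is T□: □(□ψ → ψ).
Suppose □(□ψ→ψ) is valid. Take Rxy and set V(ψ)={w : Ryw}. Then at y, □ψ holds; since □(□ψ→ψ) at x, □ψ→ψ at y, so ψ at y, i.e. Ryy.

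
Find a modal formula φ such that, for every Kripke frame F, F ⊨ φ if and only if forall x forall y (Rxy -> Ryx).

p → □◇p

A defining formula is p → □◇p (the B axiom).
Suppose p→□◇p is valid. Take Rxy and set V(p)={x}. Then p at x, so □◇p at x, so ◇p at y, so some z with Ryz has p; z=x, i.e. Ryx.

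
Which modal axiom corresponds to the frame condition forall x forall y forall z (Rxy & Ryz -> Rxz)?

□q → □□q

A defining formula is □q → □□q (the 4 axiom).
Suppose □q→□□q is valid. Take Rxy, Ryz and set V(q)={w : Rxw}. Then □q at x, so □□q at x, so □q at y, so q at z, i.e. Rxz.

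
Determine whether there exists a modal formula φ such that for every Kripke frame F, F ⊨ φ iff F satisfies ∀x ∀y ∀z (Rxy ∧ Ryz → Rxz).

Yes — defined by □p → □□p

This is a Sahlqvist condition; the 4 axiom □p → □□p defines it.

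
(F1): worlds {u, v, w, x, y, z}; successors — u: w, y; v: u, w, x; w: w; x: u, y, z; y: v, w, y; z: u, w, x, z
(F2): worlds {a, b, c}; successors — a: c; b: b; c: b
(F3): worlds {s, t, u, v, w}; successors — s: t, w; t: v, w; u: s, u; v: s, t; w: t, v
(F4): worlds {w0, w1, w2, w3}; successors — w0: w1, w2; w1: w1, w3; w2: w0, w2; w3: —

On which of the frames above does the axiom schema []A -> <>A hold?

(F1), (F2), (F3)

This is the axiom for seriality; its first-order frame correspondent is forall x exists y Rxy.
(F1): satisfies the condition.
(F2): satisfies the condition.
(F3): satisfies the condition.
(F4): fails — world w3 has no successor.
Valid on: (F1), (F2), (F3).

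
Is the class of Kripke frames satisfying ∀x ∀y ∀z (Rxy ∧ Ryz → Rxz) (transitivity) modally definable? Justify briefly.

Yes — defined by □r → □□r

Yes: it is transitivity, defined by the 4 schema □r → □□r.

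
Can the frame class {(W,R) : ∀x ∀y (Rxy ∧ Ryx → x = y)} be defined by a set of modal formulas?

No — not modally definable

Any modally definable frame class is closed under surjective bounded morphisms.
The 4-cycle (worlds s,t,u,v with s→t→u→v→s) is antisymmetric. Sending even-indexed worlds to • and odd-indexed worlds to ∘ is a surjective bounded morphism onto the two-world frame with •↔∘, which is not antisymmetric.
So the class is not modally definable.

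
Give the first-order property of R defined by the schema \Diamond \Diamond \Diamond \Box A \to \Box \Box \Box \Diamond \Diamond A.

This is a Sahlqvist (Geach-type) schema ◇^3□^1A → □^3◇^2A.
First-order correspondent: \forall x \forall y \forall z ((x R^3 y \wedge x R^3 z) \to \exists w (yRw \wedge z R^2 w)).

\forall x \forall y \forall z ((x R^3 y \wedge x R^3 z) \to \exists w (yRw \wedge z R^2 w))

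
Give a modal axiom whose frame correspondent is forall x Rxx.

□ψ → ψ

A defining formula is □ψ → ψ (the T axiom).
Suppose □ψ→ψ is valid. At any x set V(ψ)={w : Rxw}. Then □ψ holds at x, so ψ holds at x, i.e. Rxx.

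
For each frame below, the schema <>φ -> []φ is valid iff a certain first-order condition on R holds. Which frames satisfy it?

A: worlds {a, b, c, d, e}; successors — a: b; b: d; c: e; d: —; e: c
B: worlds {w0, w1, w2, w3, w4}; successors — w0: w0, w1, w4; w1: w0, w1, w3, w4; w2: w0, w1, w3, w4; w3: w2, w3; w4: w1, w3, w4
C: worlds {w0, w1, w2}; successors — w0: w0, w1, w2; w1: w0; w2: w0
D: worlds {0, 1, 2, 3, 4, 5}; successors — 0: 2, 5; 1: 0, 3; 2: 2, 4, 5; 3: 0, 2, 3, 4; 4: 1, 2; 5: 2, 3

A

This is the axiom for partial functionality; its first-order frame correspondent is forall x forall y forall z (Rxy & Rxz -> y = z).
A: satisfies the condition.
B: fails — w0 sees both w0 and w1.
C: fails — w0 sees both w0 and w1.
D: fails — 0 sees both 2 and 5.
Valid on: A.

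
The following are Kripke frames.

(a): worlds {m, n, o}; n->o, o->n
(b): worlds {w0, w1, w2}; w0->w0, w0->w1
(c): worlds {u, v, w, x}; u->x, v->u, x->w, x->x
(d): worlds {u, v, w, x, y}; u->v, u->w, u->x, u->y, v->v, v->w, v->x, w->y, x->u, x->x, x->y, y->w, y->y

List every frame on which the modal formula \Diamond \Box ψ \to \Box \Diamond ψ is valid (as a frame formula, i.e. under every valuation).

(a)

Frame correspondent (Sahlqvist): \forall x \forall y \forall z (Rxy \wedge Rxz \to \exists w (Ryw \wedge Rzw)) — i.e. convergence.
(a): ✓.
(b): fails — Rw0w1 and Rw0w1 but w1 and w1 have no common successor.
(c): fails — Rxw and Rxw but w and w have no common successor.
(d): fails — Ruv and Ruw but v and w have no common successor.
Valid on: (a).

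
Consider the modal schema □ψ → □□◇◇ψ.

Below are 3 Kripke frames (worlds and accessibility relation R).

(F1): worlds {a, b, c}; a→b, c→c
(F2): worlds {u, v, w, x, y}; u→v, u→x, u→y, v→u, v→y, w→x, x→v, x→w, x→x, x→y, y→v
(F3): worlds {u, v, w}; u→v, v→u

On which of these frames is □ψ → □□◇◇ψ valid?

The schema corresponds to a generalized confluence (Geach) condition: ∀x ∀z (xR²z → ∃w (xRw ∧ zR²w)).
(F1): holds.
(F2): fails — wR²y but no t with wRt and yR²t.
(F3): fails — uR²u but no t with uRt and uR²t.
Valid on: (F1).

(F1)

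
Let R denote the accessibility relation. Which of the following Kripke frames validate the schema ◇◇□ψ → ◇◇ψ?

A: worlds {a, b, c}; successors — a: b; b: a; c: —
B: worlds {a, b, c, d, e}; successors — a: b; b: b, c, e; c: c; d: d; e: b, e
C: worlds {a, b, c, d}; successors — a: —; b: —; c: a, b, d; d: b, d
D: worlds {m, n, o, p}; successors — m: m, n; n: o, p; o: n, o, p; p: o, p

The schema corresponds to a generalized confluence (Geach) condition: ∀x ∀y (xR²y → ∃w (yRw ∧ xR²w)).
A: fails — aR²a but no w with aRw and aR²w.
B: ✓.
C: fails — cR²b but no w with bRw and cR²w.
D: ✓.

B, D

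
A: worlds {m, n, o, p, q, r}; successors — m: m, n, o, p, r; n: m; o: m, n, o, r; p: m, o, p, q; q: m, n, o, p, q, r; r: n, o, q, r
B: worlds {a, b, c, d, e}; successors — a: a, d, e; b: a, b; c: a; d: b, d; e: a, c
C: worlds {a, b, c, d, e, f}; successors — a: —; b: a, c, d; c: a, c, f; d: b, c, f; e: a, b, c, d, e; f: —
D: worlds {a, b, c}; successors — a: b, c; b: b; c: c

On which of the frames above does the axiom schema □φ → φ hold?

none

The schema corresponds to reflexivity: ∀x Rxx.
A: fails — world n does not see itself.
B: fails — world c does not see itself.
C: fails — world a does not see itself.
D: fails — world a does not see itself.
Valid on no frame.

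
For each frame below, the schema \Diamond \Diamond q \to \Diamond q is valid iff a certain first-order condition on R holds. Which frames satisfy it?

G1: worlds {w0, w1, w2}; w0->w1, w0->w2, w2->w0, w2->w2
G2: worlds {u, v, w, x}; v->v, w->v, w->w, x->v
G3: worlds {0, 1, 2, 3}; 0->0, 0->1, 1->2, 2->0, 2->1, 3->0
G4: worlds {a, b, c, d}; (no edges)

G2, G4

Frame correspondent (Sahlqvist): \forall x \forall y (x R^2 y \to \exists w (y = w \wedge xRw)) — i.e. a generalized confluence (Geach) condition.
G1: fails — w0R²w0 but no w with w0=w and w0Rw.
G2: holds.
G3: fails — 0R²2 but no w with 2=w and 0Rw.
G4: holds.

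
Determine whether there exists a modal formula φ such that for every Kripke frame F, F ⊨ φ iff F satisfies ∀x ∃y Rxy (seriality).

The condition is seriality. A defining modal formula is □r → ◇r.

Yes, by □r → ◇r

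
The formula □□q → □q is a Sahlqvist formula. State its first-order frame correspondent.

density: ∀x ∀y (Rxy → ∃z (Rxz ∧ Rzy))

Suppose □□q→□q is valid. Take Rxy and set V(q)={w : xR²w}. Then □□q at x, so □q at x, so q at y, i.e. ∃z(Rxz∧Rzy).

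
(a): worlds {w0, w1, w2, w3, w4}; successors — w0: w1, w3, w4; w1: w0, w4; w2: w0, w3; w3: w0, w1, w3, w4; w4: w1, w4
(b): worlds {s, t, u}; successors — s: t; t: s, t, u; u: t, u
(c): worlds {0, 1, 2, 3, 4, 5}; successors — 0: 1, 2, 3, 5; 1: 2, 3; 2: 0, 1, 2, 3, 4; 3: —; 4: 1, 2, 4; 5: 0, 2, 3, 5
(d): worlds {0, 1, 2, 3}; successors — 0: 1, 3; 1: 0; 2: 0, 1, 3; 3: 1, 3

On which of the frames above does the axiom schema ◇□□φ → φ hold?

(b)

This is the axiom for a generalized confluence (Geach) condition; its first-order frame correspondent is ∀x ∀y (xRy → ∃w (yR²w ∧ x = w)).
(a): fails — w0Rw1 but no w with w1R²w and w0=w.
(b): holds.
(c): fails — 0R3 but no w with 3R²w and 0=w.
(d): fails — 0R1 but no w with 1R²w and 0=w.
Valid on: (b).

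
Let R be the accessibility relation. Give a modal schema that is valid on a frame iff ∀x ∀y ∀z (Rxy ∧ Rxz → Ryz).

A defining formula is ◇s → □◇s (the 5 axiom).
Suppose ◇s→□◇s is valid. Take Rxy, Rxz and set V(s)={y}. Then ◇s at x, so □◇s at x, so ◇s at z, so some w with Rzw has s; w=y, i.e. Rzy. By symmetry of the argument, Ryz.

◇s → □◇s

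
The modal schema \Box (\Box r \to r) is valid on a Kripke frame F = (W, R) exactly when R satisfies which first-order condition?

Shift-reflexivity

Suppose □(□r→r) is valid. Take Rxy and set V(r)={w : Ryw}. Then at y, □r holds; since □(□r→r) at x, □r→r at y, so r at y, i.e. Ryy.
The converse is a direct semantic check.
So the correspondent is shift-reflexivity.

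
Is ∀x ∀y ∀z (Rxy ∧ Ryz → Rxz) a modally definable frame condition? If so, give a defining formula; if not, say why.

This is a Sahlqvist condition; the 4 axiom □p → □□p defines it.
Suppose □p→□□p is valid. Take Rxy, Ryz and set V(p)={w : Rxw}. Then □p at x, so □□p at x, so □p at y, so p at z, i.e. Rxz.

Yes — defined by □p → □□p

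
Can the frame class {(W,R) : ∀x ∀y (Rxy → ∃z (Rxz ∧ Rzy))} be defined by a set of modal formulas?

The condition is density. A defining modal formula is □□r → □r.
Suppose □□r→□r is valid. Take Rxy and set V(r)={w : xR²w}. Then □□r at x, so □r at x, so r at y, i.e. ∃z(Rxz∧Rzy).

Definable; □□r → □r defines it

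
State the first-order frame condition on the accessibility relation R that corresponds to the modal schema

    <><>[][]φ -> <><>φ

This is a Sahlqvist (Geach-type) schema ◇^2□^2φ → □^0◇^2φ.
Minimal-valuation argument: fix x; take any y with xR^2y and any z with xR^0z. Set V(φ) to the set of worlds R-reachable from y in exactly 2 steps. Then □^2φ holds at y, so the antecedent holds at x; validity forces ◇^2φ at z, giving a w with zR^2w and yR^2w.
First-order correspondent: forall x forall y (x R^2 y -> exists w (y R^2 w & x R^2 w)).

forall x forall y (x R^2 y -> exists w (y R^2 w & x R^2 w))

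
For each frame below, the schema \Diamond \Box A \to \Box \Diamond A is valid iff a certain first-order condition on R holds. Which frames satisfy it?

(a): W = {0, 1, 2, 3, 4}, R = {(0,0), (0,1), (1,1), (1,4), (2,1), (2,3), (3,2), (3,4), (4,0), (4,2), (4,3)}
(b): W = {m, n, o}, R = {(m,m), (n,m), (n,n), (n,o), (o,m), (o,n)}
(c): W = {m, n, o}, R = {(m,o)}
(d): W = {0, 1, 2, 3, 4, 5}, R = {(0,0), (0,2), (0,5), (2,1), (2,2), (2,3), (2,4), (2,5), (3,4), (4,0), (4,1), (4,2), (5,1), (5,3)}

(b)

Frame correspondent (Sahlqvist): \forall x \forall y \forall z (Rxy \wedge Rxz \to \exists w (Ryw \wedge Rzw)) — i.e. convergence.
(a): fails — R11 and R14 but 1 and 4 have no common successor.
(b): condition met.
(c): fails — Rmo and Rmo but o and o have no common successor.
(d): fails — R00 and R05 but 0 and 5 have no common successor.
Valid on: (b).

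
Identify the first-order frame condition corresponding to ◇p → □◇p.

Suppose ◇p→□◇p is valid. Take Rxy, Rxz and set V(p)={y}. Then ◇p at x, so □◇p at x, so ◇p at z, so some w with Rzw has p; w=y, i.e. Rzy. By symmetry of the argument, Ryz.

the Euclidean property: ∀x ∀y ∀z (Rxy ∧ Rxz → Ryz)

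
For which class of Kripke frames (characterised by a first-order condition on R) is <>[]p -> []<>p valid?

Suppose ◇□p→□◇p is valid. Take Rxy, Rxz and set V(p)={w : Ryw}. Then □p at y so ◇□p at x, so □◇p at x, so ◇p at z, giving w with Rzw and Ryw.

Convergence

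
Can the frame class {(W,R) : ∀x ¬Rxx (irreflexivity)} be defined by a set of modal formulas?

No — not modally definable

If a class were modally definable it would be closed under surjective bounded morphisms (Goldblatt–Thomason).
The 2-cycle (worlds w0,w1 with w0→w1→w0) is irreflexive, and the map sending every world to a single reflexive point • is a surjective bounded morphism (forth: every edge maps to (•,•); back: every world has a successor). So any modal formula valid on the 2-cycle is also valid on the reflexive point, which is not irreflexive.
Hence irreflexivity is not modally definable.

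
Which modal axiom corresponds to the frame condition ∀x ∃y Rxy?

A defining formula is □r → ◇r (the D axiom).
Suppose □r→◇r is valid. At any x set V(r)=W. Then □r at x, so ◇r at x, so x has a successor.

□r → ◇r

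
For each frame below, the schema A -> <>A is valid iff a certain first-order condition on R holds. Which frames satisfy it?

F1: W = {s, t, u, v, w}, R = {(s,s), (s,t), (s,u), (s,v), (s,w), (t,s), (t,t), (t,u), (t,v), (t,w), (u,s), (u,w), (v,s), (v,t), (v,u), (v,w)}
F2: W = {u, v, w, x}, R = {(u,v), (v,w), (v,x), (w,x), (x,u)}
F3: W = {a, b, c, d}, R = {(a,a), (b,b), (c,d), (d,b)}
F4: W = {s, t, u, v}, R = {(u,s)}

none

Frame correspondent (Sahlqvist): forall x exists w (x = w & xRw) — i.e. a generalized confluence (Geach) condition.
F1: fails — at u but no w* with u=w* and uRw*.
F2: fails — at u but no t with u=t and uRt.
F3: fails — at c but no w with c=w and cRw.
F4: fails — at s but no w with s=w and sRw.
Valid on no frame.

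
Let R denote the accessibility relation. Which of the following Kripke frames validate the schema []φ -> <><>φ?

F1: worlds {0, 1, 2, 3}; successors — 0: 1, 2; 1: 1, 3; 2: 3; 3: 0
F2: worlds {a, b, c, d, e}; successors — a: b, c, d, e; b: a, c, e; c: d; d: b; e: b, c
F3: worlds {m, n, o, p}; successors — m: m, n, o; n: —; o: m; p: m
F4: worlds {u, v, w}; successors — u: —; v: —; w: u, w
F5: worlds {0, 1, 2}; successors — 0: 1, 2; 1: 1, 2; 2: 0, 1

The schema corresponds to a generalized confluence (Geach) condition: forall x exists w (xRw & x R^2 w).
F1: fails — at 2 but no w with 2Rw and 2R²w.
F2: fails — at c but no w with cRw and cR²w.
F3: fails — at n but no w with nRw and nR²w.
F4: fails — at u but no t with uRt and uR²t.
F5: condition met.

F5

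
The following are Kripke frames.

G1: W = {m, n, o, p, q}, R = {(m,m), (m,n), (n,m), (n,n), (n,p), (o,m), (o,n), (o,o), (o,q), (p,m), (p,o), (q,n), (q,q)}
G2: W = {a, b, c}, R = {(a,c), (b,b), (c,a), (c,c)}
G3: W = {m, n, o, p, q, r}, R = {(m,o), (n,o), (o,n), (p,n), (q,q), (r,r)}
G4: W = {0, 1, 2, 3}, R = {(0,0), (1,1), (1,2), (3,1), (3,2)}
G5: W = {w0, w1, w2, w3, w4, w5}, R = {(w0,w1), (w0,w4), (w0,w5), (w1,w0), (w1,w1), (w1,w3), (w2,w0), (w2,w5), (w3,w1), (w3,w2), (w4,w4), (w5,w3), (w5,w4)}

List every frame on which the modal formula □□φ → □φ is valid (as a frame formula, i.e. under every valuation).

The schema corresponds to density: ∀x ∀y (Rxy → ∃z (Rxz ∧ Rzy)).
G1: satisfies the condition.
G2: satisfies the condition.
G3: fails — Ron but no z with Roz and Rzn.
G4: satisfies the condition.
G5: fails — Rw3w2 but no z with Rw3z and Rzw2.
Valid on: G1, G2, G4.

G1, G2, G4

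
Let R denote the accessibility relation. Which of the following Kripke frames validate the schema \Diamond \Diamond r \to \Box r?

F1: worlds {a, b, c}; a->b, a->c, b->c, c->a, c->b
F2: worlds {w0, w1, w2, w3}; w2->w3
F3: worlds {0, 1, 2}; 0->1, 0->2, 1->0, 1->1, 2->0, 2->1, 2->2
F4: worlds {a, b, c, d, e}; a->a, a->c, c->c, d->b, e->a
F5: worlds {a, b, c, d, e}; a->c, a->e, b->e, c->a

This is the axiom for a generalized confluence (Geach) condition; its first-order frame correspondent is \forall x \forall y \forall z ((x R^2 y \wedge xRz) \to \exists w (y = w \wedge z = w)).
F1: fails — aR²a, aRb but a ≠ b.
F2: condition met.
F3: fails — 0R²0, 0R1 but 0 ≠ 1.
F4: fails — aR²a, aRc but a ≠ c.
F5: fails — aR²a, aRc but a ≠ c.

F2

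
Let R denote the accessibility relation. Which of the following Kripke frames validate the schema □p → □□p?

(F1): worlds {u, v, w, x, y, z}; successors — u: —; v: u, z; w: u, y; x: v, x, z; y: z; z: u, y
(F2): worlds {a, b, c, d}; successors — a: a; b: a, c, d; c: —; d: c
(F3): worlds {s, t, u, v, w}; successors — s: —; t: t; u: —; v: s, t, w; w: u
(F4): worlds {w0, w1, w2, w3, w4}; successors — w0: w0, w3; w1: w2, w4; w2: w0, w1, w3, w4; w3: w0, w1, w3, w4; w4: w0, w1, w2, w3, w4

(F2)

This is the axiom for transitivity; its first-order frame correspondent is ∀x ∀y ∀z (Rxy ∧ Ryz → Rxz).
(F1): fails — Rvz and Rzy but not Rvy.
(F2): satisfies the condition.
(F3): fails — Rvw and Rwu but not Rvu.
(F4): fails — Rw1w2 and Rw2w0 but not Rw1w0.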